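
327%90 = 57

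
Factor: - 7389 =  - 3^2*821^1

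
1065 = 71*15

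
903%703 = 200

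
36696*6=220176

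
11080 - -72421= 83501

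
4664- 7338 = - 2674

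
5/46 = 5/46 = 0.11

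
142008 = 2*71004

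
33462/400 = 16731/200   =  83.66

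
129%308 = 129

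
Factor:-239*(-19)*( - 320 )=  -  2^6 * 5^1*19^1*239^1 = - 1453120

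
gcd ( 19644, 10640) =4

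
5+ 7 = 12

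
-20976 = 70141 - 91117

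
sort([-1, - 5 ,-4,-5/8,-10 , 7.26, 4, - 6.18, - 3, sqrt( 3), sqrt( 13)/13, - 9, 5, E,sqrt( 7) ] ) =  [-10,-9, - 6.18, - 5, - 4,-3 , - 1, - 5/8, sqrt( 13 ) /13,sqrt( 3), sqrt (7),E, 4, 5, 7.26 ] 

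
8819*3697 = 32603843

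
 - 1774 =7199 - 8973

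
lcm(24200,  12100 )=24200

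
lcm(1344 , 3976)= 95424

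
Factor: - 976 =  - 2^4*61^1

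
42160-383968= -341808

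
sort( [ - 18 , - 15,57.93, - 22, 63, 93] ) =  [ - 22, - 18, -15, 57.93, 63,  93 ]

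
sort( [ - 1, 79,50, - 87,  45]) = [ - 87, - 1,45,50,79 ]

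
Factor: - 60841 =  - 11^1*5531^1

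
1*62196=62196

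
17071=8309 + 8762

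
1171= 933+238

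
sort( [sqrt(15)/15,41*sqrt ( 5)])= [ sqrt(15)/15,41*sqrt ( 5) ]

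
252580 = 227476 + 25104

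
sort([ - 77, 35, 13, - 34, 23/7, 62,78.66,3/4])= [ - 77, - 34, 3/4, 23/7,13 , 35,  62, 78.66]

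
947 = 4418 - 3471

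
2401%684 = 349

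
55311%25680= 3951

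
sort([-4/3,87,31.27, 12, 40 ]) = [ -4/3 , 12,  31.27,40 , 87] 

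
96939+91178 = 188117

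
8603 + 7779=16382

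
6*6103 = 36618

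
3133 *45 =140985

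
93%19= 17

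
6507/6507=1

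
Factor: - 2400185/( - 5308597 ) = 5^1*7^( - 1 ) * 29^1*83^( - 1) * 9137^( - 1)  *16553^1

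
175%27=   13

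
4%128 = 4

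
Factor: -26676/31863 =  - 2^2 * 3^2*43^( - 1) = - 36/43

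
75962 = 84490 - 8528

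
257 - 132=125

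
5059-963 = 4096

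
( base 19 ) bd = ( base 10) 222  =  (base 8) 336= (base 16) de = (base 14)11c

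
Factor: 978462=2^1*3^2*19^1*2861^1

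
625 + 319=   944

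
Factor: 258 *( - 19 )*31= -151962=- 2^1*3^1*19^1*31^1 * 43^1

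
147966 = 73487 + 74479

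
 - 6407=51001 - 57408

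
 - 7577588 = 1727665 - 9305253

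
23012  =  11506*2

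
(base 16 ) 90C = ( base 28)2qk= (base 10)2316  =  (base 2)100100001100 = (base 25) 3HG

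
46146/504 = 91 + 47/84 = 91.56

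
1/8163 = 1/8163 = 0.00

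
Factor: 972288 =2^9*3^2*211^1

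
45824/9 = 45824/9 = 5091.56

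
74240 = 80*928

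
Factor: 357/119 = 3 = 3^1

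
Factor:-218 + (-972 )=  - 1190  =  - 2^1*5^1*7^1*17^1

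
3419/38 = 3419/38 = 89.97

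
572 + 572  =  1144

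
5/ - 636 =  - 5/636=-0.01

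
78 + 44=122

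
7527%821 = 138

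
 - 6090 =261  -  6351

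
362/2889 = 362/2889 = 0.13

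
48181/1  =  48181=48181.00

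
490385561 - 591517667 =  - 101132106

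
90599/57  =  1589 + 26/57 = 1589.46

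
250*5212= 1303000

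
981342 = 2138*459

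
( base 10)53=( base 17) 32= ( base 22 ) 29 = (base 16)35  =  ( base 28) 1p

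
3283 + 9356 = 12639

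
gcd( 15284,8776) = 4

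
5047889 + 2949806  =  7997695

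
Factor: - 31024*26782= - 2^5*7^2 * 277^1*1913^1 = -830884768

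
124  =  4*31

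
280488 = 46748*6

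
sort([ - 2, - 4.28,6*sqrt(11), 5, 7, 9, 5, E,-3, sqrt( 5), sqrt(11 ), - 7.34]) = [ - 7.34 , - 4.28, - 3, - 2 , sqrt (5 ), E, sqrt( 11 ), 5  ,  5,7, 9, 6*sqrt( 11)]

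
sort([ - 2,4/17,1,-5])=[ - 5, - 2, 4/17,1]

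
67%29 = 9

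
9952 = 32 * 311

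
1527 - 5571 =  - 4044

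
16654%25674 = 16654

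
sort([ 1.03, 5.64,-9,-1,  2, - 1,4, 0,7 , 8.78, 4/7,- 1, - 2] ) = [- 9, - 2, - 1, - 1,  -  1 , 0, 4/7, 1.03, 2, 4, 5.64, 7,8.78]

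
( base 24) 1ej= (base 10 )931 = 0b1110100011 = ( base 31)u1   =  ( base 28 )157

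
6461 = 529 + 5932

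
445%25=20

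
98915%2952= 1499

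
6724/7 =6724/7=960.57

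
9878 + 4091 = 13969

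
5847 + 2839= 8686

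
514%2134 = 514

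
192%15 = 12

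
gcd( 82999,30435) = 1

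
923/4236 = 923/4236  =  0.22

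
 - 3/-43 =3/43=0.07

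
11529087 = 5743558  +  5785529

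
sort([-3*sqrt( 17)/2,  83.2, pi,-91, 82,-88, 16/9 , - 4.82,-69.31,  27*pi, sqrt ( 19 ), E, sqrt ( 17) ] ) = [-91,- 88, - 69.31,-3*sqrt( 17) /2 , - 4.82, 16/9, E,  pi, sqrt(17 ),sqrt( 19), 82, 83.2, 27*pi] 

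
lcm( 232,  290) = 1160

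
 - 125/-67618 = 125/67618 = 0.00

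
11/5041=11/5041= 0.00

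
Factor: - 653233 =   -  7^1*93319^1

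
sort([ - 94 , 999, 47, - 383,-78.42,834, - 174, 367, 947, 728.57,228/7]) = [ - 383, - 174 ,-94,  -  78.42, 228/7, 47, 367, 728.57,834 , 947 , 999] 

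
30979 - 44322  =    -  13343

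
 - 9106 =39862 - 48968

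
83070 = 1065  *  78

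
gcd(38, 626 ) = 2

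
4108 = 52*79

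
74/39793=74/39793 = 0.00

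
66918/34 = 1968 + 3/17  =  1968.18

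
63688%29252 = 5184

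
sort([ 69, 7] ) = [ 7,  69]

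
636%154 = 20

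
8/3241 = 8/3241=0.00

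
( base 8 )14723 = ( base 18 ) 1275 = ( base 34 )5of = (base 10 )6611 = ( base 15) 1E5B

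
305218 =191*1598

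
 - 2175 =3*(-725) 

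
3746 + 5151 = 8897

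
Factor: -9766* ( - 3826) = 2^2*19^1*257^1*1913^1 = 37364716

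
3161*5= 15805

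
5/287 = 5/287 = 0.02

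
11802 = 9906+1896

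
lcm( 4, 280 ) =280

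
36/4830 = 6/805 = 0.01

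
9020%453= 413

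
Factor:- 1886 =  - 2^1*23^1*41^1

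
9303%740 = 423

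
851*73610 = 62642110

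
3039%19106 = 3039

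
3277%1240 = 797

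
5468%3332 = 2136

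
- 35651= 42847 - 78498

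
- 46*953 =  -  43838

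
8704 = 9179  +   - 475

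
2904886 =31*93706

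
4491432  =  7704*583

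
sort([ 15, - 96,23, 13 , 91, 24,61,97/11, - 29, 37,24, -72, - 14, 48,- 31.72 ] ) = [- 96,-72, - 31.72,-29, - 14,97/11,13, 15 , 23,24, 24,37, 48, 61,91 ] 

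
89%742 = 89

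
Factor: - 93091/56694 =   -  2^( - 1)*3^( - 1 )*11^ (-1)*127^1*733^1*859^( - 1) 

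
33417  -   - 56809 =90226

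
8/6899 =8/6899 = 0.00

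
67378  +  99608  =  166986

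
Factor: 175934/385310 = 121/265 = 5^( - 1)*11^2*53^( - 1)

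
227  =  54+173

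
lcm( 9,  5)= 45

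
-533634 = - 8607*62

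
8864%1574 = 994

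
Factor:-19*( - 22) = 418 = 2^1*11^1*19^1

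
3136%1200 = 736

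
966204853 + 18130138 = 984334991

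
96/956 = 24/239 = 0.10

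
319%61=14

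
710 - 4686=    - 3976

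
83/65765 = 83/65765  =  0.00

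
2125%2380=2125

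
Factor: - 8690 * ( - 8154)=70858260 = 2^2 * 3^3*5^1*11^1*79^1 * 151^1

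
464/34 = 232/17 = 13.65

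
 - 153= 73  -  226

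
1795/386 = 1795/386 = 4.65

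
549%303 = 246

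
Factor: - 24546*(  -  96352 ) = 2^6 * 3^1*3011^1 *4091^1 = 2365056192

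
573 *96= 55008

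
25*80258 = 2006450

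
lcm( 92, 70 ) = 3220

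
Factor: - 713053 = - 11^2*71^1*83^1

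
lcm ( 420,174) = 12180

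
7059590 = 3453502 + 3606088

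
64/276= 16/69 = 0.23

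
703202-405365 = 297837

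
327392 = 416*787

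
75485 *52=3925220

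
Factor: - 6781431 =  - 3^1*61^1*37057^1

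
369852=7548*49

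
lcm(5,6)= 30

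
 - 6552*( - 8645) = 56642040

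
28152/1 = 28152 = 28152.00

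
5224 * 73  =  381352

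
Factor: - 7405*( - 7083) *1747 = 91629477405 = 3^2*5^1*787^1*1481^1*1747^1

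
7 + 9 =16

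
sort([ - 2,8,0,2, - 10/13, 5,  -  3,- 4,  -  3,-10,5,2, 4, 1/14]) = [ - 10, - 4, - 3, - 3, - 2, - 10/13,0,1/14 , 2, 2, 4, 5, 5, 8 ] 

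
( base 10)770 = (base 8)1402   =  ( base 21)1fe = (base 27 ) 11E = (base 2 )1100000010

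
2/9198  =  1/4599= 0.00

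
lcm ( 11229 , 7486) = 22458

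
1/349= 1/349 = 0.00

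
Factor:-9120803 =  - 9120803^1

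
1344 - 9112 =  - 7768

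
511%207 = 97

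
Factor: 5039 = 5039^1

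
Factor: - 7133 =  - 7^1*1019^1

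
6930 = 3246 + 3684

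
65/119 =65/119  =  0.55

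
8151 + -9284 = -1133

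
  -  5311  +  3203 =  -2108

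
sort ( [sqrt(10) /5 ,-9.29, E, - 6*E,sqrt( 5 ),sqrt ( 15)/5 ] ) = [ - 6*E, - 9.29, sqrt( 10)/5,  sqrt ( 15 ) /5,sqrt(5 ),E ]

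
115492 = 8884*13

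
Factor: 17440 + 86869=104309 = 104309^1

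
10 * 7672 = 76720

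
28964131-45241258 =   -  16277127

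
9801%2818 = 1347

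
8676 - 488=8188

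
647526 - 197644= 449882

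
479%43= 6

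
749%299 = 151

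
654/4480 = 327/2240 = 0.15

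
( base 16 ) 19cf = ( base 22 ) de7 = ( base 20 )GA7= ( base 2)1100111001111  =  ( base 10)6607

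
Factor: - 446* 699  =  -311754 = - 2^1* 3^1*223^1*233^1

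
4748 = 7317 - 2569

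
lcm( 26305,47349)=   236745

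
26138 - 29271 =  - 3133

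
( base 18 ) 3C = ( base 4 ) 1002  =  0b1000010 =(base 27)2c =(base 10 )66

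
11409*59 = 673131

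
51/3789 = 17/1263= 0.01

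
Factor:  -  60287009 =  - 409^1*147401^1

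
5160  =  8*645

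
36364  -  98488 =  - 62124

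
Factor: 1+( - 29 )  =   - 28 = - 2^2*7^1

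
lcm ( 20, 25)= 100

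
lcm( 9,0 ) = 0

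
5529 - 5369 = 160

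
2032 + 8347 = 10379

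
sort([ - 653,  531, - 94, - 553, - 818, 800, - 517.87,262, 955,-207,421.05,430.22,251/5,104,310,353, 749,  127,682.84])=[ - 818, - 653, - 553, - 517.87, - 207, - 94, 251/5,  104, 127,  262, 310,  353,421.05, 430.22 , 531 , 682.84,749,  800, 955]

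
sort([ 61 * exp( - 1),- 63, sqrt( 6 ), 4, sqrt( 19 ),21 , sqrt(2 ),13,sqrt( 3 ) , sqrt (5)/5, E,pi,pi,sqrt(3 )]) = [ - 63, sqrt ( 5 ) /5, sqrt ( 2 ), sqrt( 3),sqrt( 3 ),sqrt(6), E , pi, pi, 4,sqrt (19 ), 13, 21, 61*exp(-1)] 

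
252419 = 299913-47494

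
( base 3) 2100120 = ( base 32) 1LK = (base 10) 1716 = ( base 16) 6b4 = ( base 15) 796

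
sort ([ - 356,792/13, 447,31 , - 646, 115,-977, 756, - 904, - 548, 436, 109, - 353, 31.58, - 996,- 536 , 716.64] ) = [ - 996, - 977,-904,-646,  -  548, - 536, - 356 , - 353, 31, 31.58,792/13, 109,  115, 436,447, 716.64,756 ] 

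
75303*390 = 29368170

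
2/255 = 2/255 = 0.01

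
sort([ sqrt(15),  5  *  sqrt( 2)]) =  [ sqrt (15), 5*sqrt(2) ] 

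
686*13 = 8918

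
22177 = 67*331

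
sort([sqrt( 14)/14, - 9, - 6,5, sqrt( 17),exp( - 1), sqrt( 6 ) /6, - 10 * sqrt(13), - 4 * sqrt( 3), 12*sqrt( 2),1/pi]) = [ - 10*sqrt( 13 ), - 9,-4*sqrt( 3),-6,sqrt(14 )/14,1/pi,exp( - 1),sqrt( 6)/6,sqrt( 17),5,12 * sqrt(2) ]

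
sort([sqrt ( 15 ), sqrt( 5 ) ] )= [ sqrt ( 5 ), sqrt( 15)]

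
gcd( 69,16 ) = 1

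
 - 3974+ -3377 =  - 7351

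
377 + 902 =1279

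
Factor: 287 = 7^1*41^1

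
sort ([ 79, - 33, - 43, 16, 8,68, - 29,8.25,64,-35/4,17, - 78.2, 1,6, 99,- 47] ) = [-78.2, - 47 ,-43, - 33, - 29 ,-35/4, 1,6, 8, 8.25 , 16 , 17,64,68,79,  99 ]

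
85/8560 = 17/1712  =  0.01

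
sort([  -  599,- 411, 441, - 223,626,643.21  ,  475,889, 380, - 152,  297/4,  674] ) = [ - 599, - 411,  -  223,-152,297/4 , 380,441,  475 , 626, 643.21, 674,889 ]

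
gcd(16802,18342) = 2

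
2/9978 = 1/4989 = 0.00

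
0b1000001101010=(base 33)3sb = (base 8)10152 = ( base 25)6i2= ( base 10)4202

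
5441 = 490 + 4951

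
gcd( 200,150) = 50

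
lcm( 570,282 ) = 26790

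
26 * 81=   2106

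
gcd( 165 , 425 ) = 5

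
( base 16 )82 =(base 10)130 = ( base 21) 64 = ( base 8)202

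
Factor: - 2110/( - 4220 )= 2^ ( - 1 )= 1/2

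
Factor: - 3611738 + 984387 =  - 2627351 = - 173^1 * 15187^1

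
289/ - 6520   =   - 1 + 6231/6520 = - 0.04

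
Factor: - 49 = -7^2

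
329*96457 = 31734353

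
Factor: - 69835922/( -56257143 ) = 2^1 * 3^(- 1 )*13^1*1409^( - 1)*1621^1 * 1657^1*13309^( - 1)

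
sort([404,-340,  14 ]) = [ - 340, 14, 404 ] 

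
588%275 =38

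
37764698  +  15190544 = 52955242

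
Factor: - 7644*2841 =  - 21716604 = - 2^2  *  3^2*7^2*13^1*947^1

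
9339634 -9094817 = 244817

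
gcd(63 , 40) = 1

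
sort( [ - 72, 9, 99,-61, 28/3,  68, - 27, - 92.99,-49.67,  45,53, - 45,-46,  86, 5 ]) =[ -92.99, - 72, - 61,-49.67 , - 46, - 45, - 27, 5, 9,28/3, 45, 53, 68,  86, 99]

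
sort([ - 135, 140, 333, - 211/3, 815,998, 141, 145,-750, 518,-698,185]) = [  -  750,-698,-135, - 211/3, 140, 141, 145 , 185, 333, 518,815,998]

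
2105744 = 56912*37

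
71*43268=3072028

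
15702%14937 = 765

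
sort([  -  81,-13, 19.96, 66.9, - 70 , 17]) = [-81,-70, - 13, 17, 19.96, 66.9] 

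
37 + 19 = 56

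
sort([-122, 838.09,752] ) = [  -  122,752, 838.09 ]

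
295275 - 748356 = -453081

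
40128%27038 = 13090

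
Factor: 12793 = 11^1 * 1163^1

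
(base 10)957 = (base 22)1LB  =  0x3BD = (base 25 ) 1D7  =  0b1110111101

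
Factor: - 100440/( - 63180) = 62/39 = 2^1*3^ ( - 1)*13^( - 1)*31^1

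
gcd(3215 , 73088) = 1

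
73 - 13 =60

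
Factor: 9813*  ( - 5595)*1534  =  -84222329490 = -2^1*3^2* 5^1*13^1 * 59^1*373^1 * 3271^1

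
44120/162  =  272 + 28/81 = 272.35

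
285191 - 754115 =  - 468924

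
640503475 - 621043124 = 19460351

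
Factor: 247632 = 2^4 * 3^1*7^1*11^1*67^1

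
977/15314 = 977/15314 = 0.06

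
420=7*60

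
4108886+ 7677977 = 11786863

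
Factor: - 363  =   - 3^1  *  11^2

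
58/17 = 3 + 7/17= 3.41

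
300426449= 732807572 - 432381123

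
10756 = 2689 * 4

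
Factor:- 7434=-2^1*3^2*7^1*59^1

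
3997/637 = 6 + 25/91 = 6.27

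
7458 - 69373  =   - 61915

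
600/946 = 300/473 = 0.63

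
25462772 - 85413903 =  - 59951131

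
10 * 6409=64090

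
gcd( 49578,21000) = 6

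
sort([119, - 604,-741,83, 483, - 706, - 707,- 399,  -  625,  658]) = [ - 741, - 707, - 706 ,  -  625,  -  604,-399,83,119,  483, 658 ]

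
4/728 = 1/182= 0.01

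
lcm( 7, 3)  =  21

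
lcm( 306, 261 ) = 8874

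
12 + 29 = 41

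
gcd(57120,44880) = 4080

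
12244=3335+8909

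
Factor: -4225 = -5^2*13^2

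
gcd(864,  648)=216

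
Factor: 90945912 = 2^3*3^1*3789413^1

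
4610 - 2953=1657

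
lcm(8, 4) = 8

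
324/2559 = 108/853 = 0.13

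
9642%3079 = 405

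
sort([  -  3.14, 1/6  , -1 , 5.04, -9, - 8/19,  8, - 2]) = [ - 9, - 3.14, - 2, - 1, - 8/19, 1/6, 5.04, 8 ]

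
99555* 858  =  85418190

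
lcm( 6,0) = 0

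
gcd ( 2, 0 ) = 2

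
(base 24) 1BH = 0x359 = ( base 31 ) RK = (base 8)1531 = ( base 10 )857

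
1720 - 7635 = - 5915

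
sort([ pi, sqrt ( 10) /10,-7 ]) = [ - 7,sqrt ( 10) /10 , pi ] 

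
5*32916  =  164580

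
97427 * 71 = 6917317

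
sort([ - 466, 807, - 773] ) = [-773, - 466, 807 ] 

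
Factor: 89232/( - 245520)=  - 3^( -1)*5^( - 1 )*13^2 * 31^ ( - 1 ) =- 169/465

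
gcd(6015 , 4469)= 1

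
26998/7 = 26998/7= 3856.86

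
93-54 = 39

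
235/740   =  47/148 = 0.32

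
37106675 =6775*5477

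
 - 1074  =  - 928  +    -  146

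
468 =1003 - 535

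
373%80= 53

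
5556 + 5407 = 10963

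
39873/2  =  39873/2 =19936.50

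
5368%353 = 73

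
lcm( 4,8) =8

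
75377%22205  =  8762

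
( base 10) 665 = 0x299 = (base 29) mr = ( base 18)20H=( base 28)NL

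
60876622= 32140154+28736468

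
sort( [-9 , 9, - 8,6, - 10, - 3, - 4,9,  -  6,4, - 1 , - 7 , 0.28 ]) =[- 10, -9, - 8, - 7 ,- 6, - 4,-3, - 1 , 0.28, 4, 6, 9,  9]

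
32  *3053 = 97696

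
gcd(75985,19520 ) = 5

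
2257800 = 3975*568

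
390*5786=2256540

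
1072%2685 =1072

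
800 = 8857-8057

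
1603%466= 205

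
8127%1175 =1077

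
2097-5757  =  -3660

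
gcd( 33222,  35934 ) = 678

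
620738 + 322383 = 943121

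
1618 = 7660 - 6042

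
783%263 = 257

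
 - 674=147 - 821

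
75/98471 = 75/98471=0.00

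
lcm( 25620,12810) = 25620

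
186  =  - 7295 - - 7481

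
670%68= 58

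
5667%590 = 357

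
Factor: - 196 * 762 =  - 149352 = -2^3*3^1*7^2 * 127^1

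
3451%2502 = 949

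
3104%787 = 743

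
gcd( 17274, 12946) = 2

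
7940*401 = 3183940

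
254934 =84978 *3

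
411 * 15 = 6165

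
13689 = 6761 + 6928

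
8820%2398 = 1626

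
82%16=2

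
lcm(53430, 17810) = 53430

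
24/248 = 3/31=0.10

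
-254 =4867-5121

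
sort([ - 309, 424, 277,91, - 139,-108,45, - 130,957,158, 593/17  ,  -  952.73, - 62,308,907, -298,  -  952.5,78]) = [- 952.73, - 952.5, - 309, - 298, - 139, - 130, - 108, - 62, 593/17,  45,78,91 , 158, 277, 308,424,907,957 ] 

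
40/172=10/43 = 0.23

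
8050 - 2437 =5613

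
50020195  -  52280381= -2260186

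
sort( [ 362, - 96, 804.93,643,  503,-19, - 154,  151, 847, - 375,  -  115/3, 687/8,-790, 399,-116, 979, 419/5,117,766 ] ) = [ - 790, - 375, -154, -116, - 96,  -  115/3, - 19, 419/5, 687/8,117,  151, 362 , 399, 503, 643,  766,804.93,  847, 979 ] 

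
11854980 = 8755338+3099642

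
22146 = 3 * 7382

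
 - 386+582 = 196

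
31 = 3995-3964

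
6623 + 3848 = 10471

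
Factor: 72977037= 3^1*7^1*613^1*5669^1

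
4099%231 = 172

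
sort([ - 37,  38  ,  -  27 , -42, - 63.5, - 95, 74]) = [ - 95, - 63.5, - 42, - 37, - 27,38, 74] 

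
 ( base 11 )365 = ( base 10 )434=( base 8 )662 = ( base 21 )KE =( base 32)DI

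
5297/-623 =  - 5297/623 = -8.50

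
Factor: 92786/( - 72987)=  - 2^1*3^( - 1)*17^1*2729^1 * 24329^( - 1)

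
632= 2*316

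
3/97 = 3/97  =  0.03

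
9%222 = 9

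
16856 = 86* 196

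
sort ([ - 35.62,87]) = [ - 35.62, 87 ] 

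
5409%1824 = 1761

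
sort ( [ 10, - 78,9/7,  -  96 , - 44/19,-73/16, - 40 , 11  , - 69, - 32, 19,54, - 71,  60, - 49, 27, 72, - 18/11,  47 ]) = [ - 96, - 78, - 71, - 69,-49,  -  40,-32,-73/16, - 44/19, - 18/11, 9/7,10 , 11,  19, 27, 47, 54,60,  72]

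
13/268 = 13/268 =0.05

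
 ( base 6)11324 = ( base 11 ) 1258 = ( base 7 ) 4525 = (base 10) 1636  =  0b11001100100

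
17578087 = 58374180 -40796093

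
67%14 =11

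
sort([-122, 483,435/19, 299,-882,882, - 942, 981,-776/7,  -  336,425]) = [ - 942 ,-882,- 336, - 122,-776/7,435/19,299, 425,483, 882, 981]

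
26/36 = 13/18 = 0.72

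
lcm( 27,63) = 189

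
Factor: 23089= 11^1*2099^1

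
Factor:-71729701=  -71729701^1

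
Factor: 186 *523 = 2^1*3^1*31^1*523^1 = 97278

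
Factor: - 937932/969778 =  - 2^1 * 3^1 *47^1*61^( - 1)*1663^1  *  7949^( - 1)= - 468966/484889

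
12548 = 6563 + 5985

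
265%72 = 49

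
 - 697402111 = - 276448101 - 420954010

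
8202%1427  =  1067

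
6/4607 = 6/4607 = 0.00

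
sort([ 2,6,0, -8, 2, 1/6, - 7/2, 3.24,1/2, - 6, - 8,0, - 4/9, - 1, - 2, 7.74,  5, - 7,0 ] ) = [ - 8, - 8, - 7, - 6,-7/2,- 2,- 1  , - 4/9 , 0,0,0 , 1/6, 1/2, 2,2, 3.24 , 5,6, 7.74]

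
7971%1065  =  516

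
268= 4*67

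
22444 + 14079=36523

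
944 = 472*2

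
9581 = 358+9223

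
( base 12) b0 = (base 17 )7D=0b10000100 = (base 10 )132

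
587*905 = 531235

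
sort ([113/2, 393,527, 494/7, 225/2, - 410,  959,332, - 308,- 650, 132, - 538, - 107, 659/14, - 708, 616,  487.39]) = [ - 708, - 650, - 538, - 410,- 308, - 107,659/14,113/2,494/7,225/2, 132, 332, 393, 487.39,527,  616,959 ]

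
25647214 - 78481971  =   - 52834757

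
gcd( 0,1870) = 1870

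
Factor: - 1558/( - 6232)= 1/4 = 2^(-2)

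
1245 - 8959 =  - 7714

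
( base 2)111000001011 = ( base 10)3595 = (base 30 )3TP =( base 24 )65J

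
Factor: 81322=2^1*73^1* 557^1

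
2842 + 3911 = 6753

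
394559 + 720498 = 1115057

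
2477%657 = 506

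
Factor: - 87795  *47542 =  - 2^1*3^2 * 5^1*11^1*1951^1 *2161^1 = - 4173949890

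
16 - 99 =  - 83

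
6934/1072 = 3467/536 =6.47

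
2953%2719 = 234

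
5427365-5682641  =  -255276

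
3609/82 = 3609/82 = 44.01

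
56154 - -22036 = 78190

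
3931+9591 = 13522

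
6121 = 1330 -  - 4791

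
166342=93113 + 73229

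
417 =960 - 543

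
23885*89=2125765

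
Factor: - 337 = -337^1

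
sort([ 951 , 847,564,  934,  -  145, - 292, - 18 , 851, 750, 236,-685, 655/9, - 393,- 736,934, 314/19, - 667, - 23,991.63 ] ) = [ - 736, - 685, - 667, - 393,-292, - 145, - 23 , - 18, 314/19, 655/9,236,564,750,847, 851,934,934,951, 991.63 ]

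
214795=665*323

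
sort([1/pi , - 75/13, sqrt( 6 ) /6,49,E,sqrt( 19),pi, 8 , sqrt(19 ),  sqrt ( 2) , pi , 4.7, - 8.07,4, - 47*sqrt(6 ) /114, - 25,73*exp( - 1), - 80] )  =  [ - 80, - 25, - 8.07, - 75/13,-47 * sqrt( 6)/114,1/pi,sqrt( 6)/6, sqrt (2 ),E,  pi, pi,  4,sqrt( 19 ),sqrt (19 ),4.7, 8,73*exp( - 1) , 49 ] 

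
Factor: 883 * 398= 2^1* 199^1*883^1 =351434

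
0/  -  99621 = 0/1 = -0.00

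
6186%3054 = 78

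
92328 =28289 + 64039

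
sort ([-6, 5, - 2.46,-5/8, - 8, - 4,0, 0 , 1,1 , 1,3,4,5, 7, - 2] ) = [ - 8,-6,-4, - 2.46, - 2,-5/8,0,0, 1,1,1, 3,4,  5,  5,7 ]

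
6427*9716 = 62444732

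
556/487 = 1 + 69/487= 1.14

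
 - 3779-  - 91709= 87930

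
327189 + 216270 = 543459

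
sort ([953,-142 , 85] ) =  [ - 142, 85,953 ] 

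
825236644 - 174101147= 651135497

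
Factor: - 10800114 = -2^1*3^1*13^2 * 10651^1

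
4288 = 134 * 32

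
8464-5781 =2683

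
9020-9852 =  - 832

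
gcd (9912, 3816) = 24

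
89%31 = 27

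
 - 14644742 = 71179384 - 85824126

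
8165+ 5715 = 13880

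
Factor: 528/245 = 2^4*3^1 * 5^(-1)* 7^( - 2)*11^1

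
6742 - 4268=2474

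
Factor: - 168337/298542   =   - 2^( - 1) * 3^( -1) * 13^1*23^1*563^1*49757^( - 1)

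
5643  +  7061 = 12704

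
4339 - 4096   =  243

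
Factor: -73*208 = -2^4 * 13^1*73^1 = - 15184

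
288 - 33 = 255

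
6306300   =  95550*66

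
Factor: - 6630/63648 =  - 5/48 =- 2^( - 4)*3^( - 1 )*5^1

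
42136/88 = 478 + 9/11 = 478.82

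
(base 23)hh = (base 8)630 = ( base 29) e2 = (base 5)3113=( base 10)408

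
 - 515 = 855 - 1370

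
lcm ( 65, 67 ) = 4355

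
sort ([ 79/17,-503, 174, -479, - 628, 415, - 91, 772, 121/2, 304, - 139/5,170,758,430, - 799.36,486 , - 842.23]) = [ - 842.23 , - 799.36, - 628 , - 503, -479, - 91, - 139/5,79/17,121/2,170,174 , 304,415,430 , 486,758, 772] 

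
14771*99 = 1462329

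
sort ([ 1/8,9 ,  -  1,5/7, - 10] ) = [-10,  -  1,1/8,5/7, 9]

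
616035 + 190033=806068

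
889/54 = 889/54 = 16.46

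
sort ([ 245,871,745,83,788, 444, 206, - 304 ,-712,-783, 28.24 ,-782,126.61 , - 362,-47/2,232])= [ -783,-782, - 712,  -  362, - 304,-47/2,28.24, 83,126.61,  206, 232 , 245, 444, 745, 788,  871] 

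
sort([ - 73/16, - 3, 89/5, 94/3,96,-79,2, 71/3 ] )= [ - 79,  -  73/16 , - 3 , 2, 89/5, 71/3 , 94/3,96]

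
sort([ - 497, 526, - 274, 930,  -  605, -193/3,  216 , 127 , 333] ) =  [-605, - 497, - 274, - 193/3, 127,  216, 333, 526, 930 ]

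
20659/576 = 20659/576=35.87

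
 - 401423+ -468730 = -870153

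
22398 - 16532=5866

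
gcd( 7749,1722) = 861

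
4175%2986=1189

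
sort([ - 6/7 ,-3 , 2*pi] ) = [-3, - 6/7,2 * pi] 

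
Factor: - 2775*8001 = -3^3*5^2*7^1*37^1*127^1  =  - 22202775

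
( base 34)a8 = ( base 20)H8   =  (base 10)348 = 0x15c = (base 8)534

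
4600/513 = 8 +496/513 =8.97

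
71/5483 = 71/5483  =  0.01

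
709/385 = 709/385  =  1.84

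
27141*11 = 298551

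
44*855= 37620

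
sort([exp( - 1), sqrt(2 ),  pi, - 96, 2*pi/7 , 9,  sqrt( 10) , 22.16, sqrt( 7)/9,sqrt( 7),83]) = [  -  96, sqrt( 7)/9,exp( - 1 ), 2*pi/7, sqrt( 2 ),  sqrt( 7 ),pi,  sqrt( 10) , 9 , 22.16, 83] 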